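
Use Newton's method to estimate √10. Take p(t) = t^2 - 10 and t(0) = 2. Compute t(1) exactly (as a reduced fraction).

7/2

p'(t) = 2t.
p(2) = -6, p'(2) = 4, so t(1) = 2 - (-6)/4 = 7/2.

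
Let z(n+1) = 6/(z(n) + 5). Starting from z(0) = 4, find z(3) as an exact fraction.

z(1) = 6/(4 + 5) = 2/3.
z(2) = 6/(2/3 + 5) = 18/17.
z(3) = 6/(18/17 + 5) = 102/103.

102/103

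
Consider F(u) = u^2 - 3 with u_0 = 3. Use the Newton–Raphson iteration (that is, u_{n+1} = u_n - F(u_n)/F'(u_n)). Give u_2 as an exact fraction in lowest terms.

F'(u) = 2u.
F(3) = 6, F'(3) = 6, so u_1 = 3 - 6/6 = 2.
F(2) = 1, F'(2) = 4, so u_2 = 2 - 1/4 = 7/4.

7/4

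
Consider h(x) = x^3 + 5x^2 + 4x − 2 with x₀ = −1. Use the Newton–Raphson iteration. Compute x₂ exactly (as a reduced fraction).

h'(x) = 3x^2 + 10x + 4.
h(−1) = −2, h'(−1) = −3, so x₁ = (−1) − (−2)/(−3) = −5/3.
h(−5/3) = 16/27, h'(−5/3) = −13/3, so x₂ = (−5/3) − (16/27)/(−13/3) = −179/117.

−179/117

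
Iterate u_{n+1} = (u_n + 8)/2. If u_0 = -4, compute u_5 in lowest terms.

u_1 = ((-4) + 8)/2 = 2.
u_2 = (2 + 8)/2 = 5.
u_3 = (5 + 8)/2 = 13/2.
u_4 = ((13/2) + 8)/2 = 29/4.
u_5 = ((29/4) + 8)/2 = 61/8.

61/8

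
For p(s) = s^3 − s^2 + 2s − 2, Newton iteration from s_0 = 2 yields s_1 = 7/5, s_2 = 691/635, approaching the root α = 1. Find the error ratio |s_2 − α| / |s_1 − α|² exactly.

s_1 − α = 7/5 − 1 = 2/5, so |s_1 − α| = 2/5.
s_2 − α = 691/635 − 1 = 56/635, so |s_2 − α| = 56/635.
|s_1 − α|² = 4/25.
Ratio = (56/635) / (4/25) = 70/127.

70/127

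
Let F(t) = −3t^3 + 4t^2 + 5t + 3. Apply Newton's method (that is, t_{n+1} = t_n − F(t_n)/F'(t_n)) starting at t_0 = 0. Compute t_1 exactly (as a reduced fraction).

F'(t) = −9t^2 + 8t + 5.
F(0) = 3, F'(0) = 5, so t_1 = 0 − 3/5 = −3/5.

−3/5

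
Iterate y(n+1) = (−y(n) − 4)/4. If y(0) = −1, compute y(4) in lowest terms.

−205/256

y(1) = (−(−1) − 4)/4 = −3/4.
y(2) = (−(−3/4) − 4)/4 = −13/16.
y(3) = (−(−13/16) − 4)/4 = −51/64.
y(4) = (−(−51/64) − 4)/4 = −205/256.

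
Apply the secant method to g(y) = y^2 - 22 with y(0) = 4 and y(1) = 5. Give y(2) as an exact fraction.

14/3

g(4) = -6, g(5) = 3. y(2) = 5 - 3·(5 - 4)/(3 - (-6)) = 14/3.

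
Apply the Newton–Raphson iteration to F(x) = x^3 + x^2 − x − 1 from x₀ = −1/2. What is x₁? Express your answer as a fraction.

F'(x) = 3x^2 + 2x − 1.
F(−1/2) = −3/8, F'(−1/2) = −5/4, so x₁ = (−1/2) − (−3/8)/(−5/4) = −4/5.

−4/5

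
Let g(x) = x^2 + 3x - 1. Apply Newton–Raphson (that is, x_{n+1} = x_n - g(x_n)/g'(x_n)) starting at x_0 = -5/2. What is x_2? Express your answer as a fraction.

-905/272

g'(x) = 2x + 3.
g(-5/2) = -9/4, g'(-5/2) = -2, so x_1 = (-5/2) - (-9/4)/(-2) = -29/8.
g(-29/8) = 81/64, g'(-29/8) = -17/4, so x_2 = (-29/8) - (81/64)/(-17/4) = -905/272.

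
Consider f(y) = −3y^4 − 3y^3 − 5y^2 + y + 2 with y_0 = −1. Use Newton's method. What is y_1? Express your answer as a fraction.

−5/7

f'(y) = −12y^3 − 9y^2 − 10y + 1.
f(−1) = −4, f'(−1) = 14, so y_1 = (−1) − (−4)/14 = −5/7.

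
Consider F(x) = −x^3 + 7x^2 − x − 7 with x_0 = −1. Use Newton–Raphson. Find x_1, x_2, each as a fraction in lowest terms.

x_1 = −8/9, x_2 = −10159/11529

F'(x) = −3x^2 + 14x − 1.
F(−1) = 2, F'(−1) = −18, so x_1 = (−1) − 2/(−18) = −8/9.
F(−8/9) = 89/729, F'(−8/9) = −427/27, so x_2 = (−8/9) − (89/729)/(−427/27) = −10159/11529.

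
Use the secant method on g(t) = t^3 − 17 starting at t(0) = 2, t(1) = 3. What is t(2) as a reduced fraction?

g(2) = −9, g(3) = 10. t(2) = 3 − 10·(3 − 2)/(10 − (−9)) = 47/19.

47/19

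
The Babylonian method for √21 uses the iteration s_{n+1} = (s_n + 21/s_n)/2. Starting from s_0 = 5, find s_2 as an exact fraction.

s_1 = (5 + 21/5)/2 = 23/5.
s_2 = (23/5 + 21/(23/5))/2 = 527/115.

527/115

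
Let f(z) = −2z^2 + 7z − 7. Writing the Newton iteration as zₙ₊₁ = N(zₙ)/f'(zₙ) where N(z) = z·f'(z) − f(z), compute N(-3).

f'(z) = −4z + 7.
N(z) = z·f'(z) − f(z) = z·(−4z + 7) − (−2z^2 + 7z − 7) = −2z^2 + 7.
N(-3) = −11.

−11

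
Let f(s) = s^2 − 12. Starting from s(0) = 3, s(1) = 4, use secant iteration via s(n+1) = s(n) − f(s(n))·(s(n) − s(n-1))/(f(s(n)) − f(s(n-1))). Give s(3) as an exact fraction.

f(3) = −3, f(4) = 4. s(2) = 4 − 4·(4 − 3)/(4 − (−3)) = 24/7.
f(4) = 4, f(24/7) = −12/49. s(3) = (24/7) − (−12/49)·((24/7) − 4)/((−12/49) − 4) = 45/13.

45/13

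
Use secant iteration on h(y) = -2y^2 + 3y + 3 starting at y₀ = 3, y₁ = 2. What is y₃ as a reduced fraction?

h(3) = -6, h(2) = 1. y₂ = 2 - 1·(2 - 3)/(1 - (-6)) = 15/7.
h(2) = 1, h(15/7) = 12/49. y₃ = (15/7) - (12/49)·((15/7) - 2)/((12/49) - 1) = 81/37.

81/37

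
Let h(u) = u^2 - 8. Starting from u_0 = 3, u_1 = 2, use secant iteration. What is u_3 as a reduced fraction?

17/6

h(3) = 1, h(2) = -4. u_2 = 2 - (-4)·(2 - 3)/((-4) - 1) = 14/5.
h(2) = -4, h(14/5) = -4/25. u_3 = (14/5) - (-4/25)·((14/5) - 2)/((-4/25) - (-4)) = 17/6.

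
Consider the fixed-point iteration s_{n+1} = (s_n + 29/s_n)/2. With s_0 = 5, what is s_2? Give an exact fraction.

727/135

s_1 = (5 + 29/5)/2 = 27/5.
s_2 = (27/5 + 29/(27/5))/2 = 727/135.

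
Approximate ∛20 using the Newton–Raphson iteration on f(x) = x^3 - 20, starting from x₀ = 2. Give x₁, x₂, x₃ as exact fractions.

x₁ = 3, x₂ = 74/27, x₃ = 301027/110889

f'(x) = 3x^2.
f(2) = -12, f'(2) = 12, so x₁ = 2 - (-12)/12 = 3.
f(3) = 7, f'(3) = 27, so x₂ = 3 - 7/27 = 74/27.
f(74/27) = 11564/19683, f'(74/27) = 5476/243, so x₃ = (74/27) - (11564/19683)/(5476/243) = 301027/110889.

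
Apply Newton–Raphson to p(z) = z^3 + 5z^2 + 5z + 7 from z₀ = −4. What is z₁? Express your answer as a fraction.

p'(z) = 3z^2 + 10z + 5.
p(−4) = 3, p'(−4) = 13, so z₁ = (−4) − 3/13 = −55/13.

−55/13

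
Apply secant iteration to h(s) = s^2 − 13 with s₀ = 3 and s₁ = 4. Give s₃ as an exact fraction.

191/53

h(3) = −4, h(4) = 3. s₂ = 4 − 3·(4 − 3)/(3 − (−4)) = 25/7.
h(4) = 3, h(25/7) = −12/49. s₃ = (25/7) − (−12/49)·((25/7) − 4)/((−12/49) − 3) = 191/53.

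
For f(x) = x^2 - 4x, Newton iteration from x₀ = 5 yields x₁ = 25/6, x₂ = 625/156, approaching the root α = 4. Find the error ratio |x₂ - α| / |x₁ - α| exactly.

1/26

x₁ - α = 25/6 - 4 = 1/6, so |x₁ - α| = 1/6.
x₂ - α = 625/156 - 4 = 1/156, so |x₂ - α| = 1/156.
Ratio = (1/156) / (1/6) = 1/26.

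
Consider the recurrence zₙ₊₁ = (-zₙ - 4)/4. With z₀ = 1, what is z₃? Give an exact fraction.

-53/64

z₁ = (-1 - 4)/4 = -5/4.
z₂ = (-(-5/4) - 4)/4 = -11/16.
z₃ = (-(-11/16) - 4)/4 = -53/64.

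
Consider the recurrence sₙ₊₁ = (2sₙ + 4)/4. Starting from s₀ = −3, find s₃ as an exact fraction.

s₁ = (2·(−3) + 4)/4 = −1/2.
s₂ = (2·(−1/2) + 4)/4 = 3/4.
s₃ = (2·(3/4) + 4)/4 = 11/8.

11/8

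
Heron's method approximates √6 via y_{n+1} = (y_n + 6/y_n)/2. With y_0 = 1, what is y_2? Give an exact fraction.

y_1 = (1 + 6/1)/2 = 7/2.
y_2 = (7/2 + 6/(7/2))/2 = 73/28.

73/28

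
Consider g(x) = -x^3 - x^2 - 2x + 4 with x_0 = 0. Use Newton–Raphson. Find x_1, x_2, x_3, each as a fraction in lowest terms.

x_1 = 2, x_2 = 4/3, x_3 = 142/135

g'(x) = -3x^2 - 2x - 2.
g(0) = 4, g'(0) = -2, so x_1 = 0 - 4/(-2) = 2.
g(2) = -12, g'(2) = -18, so x_2 = 2 - (-12)/(-18) = 4/3.
g(4/3) = -76/27, g'(4/3) = -10, so x_3 = (4/3) - (-76/27)/(-10) = 142/135.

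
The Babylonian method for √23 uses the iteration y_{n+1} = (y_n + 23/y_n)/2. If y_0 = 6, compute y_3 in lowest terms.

y_1 = (6 + 23/6)/2 = 59/12.
y_2 = (59/12 + 23/(59/12))/2 = 6793/1416.
y_3 = (6793/1416 + 23/(6793/1416))/2 = 92261137/19237776.

92261137/19237776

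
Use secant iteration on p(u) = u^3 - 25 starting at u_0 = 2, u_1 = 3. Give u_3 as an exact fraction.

p(2) = -17, p(3) = 2. u_2 = 3 - 2·(3 - 2)/(2 - (-17)) = 55/19.
p(3) = 2, p(55/19) = -5100/6859. u_3 = (55/19) - (-5100/6859)·((55/19) - 3)/((-5100/6859) - 2) = 27505/9409.

27505/9409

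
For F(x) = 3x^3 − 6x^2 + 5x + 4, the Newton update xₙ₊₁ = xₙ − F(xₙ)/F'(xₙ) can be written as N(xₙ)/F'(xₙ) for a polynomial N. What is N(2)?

F'(x) = 9x^2 − 12x + 5.
N(x) = x·F'(x) − F(x) = x·(9x^2 − 12x + 5) − (3x^3 − 6x^2 + 5x + 4) = 6x^3 − 6x^2 − 4.
N(2) = 20.

20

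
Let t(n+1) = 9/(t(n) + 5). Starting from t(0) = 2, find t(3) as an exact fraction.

396/283

t(1) = 9/(2 + 5) = 9/7.
t(2) = 9/(9/7 + 5) = 63/44.
t(3) = 9/(63/44 + 5) = 396/283.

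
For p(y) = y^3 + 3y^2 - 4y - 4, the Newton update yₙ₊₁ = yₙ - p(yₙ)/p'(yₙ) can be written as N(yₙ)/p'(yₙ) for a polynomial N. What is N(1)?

p'(y) = 3y^2 + 6y - 4.
N(y) = y·p'(y) - p(y) = y·(3y^2 + 6y - 4) - (y^3 + 3y^2 - 4y - 4) = 2y^3 + 3y^2 + 4.
N(1) = 9.

9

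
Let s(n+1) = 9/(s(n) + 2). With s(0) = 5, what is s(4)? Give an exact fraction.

s(1) = 9/(5 + 2) = 9/7.
s(2) = 9/(9/7 + 2) = 63/23.
s(3) = 9/(63/23 + 2) = 207/109.
s(4) = 9/(207/109 + 2) = 981/425.

981/425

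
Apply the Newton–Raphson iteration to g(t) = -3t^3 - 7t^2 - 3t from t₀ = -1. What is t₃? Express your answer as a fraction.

g'(t) = -9t^2 - 14t - 3.
g(-1) = -1, g'(-1) = 2, so t₁ = (-1) - (-1)/2 = -1/2.
g(-1/2) = 1/8, g'(-1/2) = 7/4, so t₂ = (-1/2) - (1/8)/(7/4) = -4/7.
g(-4/7) = -4/343, g'(-4/7) = 101/49, so t₃ = (-4/7) - (-4/343)/(101/49) = -400/707.

-400/707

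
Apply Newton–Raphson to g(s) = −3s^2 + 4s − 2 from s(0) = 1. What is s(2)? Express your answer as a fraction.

5/4

g'(s) = −6s + 4.
g(1) = −1, g'(1) = −2, so s(1) = 1 − (−1)/(−2) = 1/2.
g(1/2) = −3/4, g'(1/2) = 1, so s(2) = (1/2) − (−3/4)/1 = 5/4.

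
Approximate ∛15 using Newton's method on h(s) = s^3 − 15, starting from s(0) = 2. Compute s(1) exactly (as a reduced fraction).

31/12

h'(s) = 3s^2.
h(2) = −7, h'(2) = 12, so s(1) = 2 − (−7)/12 = 31/12.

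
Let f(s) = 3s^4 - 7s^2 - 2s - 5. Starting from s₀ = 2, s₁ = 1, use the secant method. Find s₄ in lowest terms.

36500907/23430971

f(2) = 11, f(1) = -11. s₂ = 1 - (-11)·(1 - 2)/((-11) - 11) = 3/2.
f(1) = -11, f(3/2) = -137/16. s₃ = (3/2) - (-137/16)·((3/2) - 1)/((-137/16) - (-11)) = 127/39.
f(3/2) = -137/16, f(127/39) = 194024743/771147. s₄ = (127/39) - (194024743/771147)·((127/39) - (3/2))/((194024743/771147) - (-137/16)) = 36500907/23430971.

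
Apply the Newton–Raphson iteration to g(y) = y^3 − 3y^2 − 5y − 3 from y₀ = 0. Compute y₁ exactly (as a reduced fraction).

−3/5

g'(y) = 3y^2 − 6y − 5.
g(0) = −3, g'(0) = −5, so y₁ = 0 − (−3)/(−5) = −3/5.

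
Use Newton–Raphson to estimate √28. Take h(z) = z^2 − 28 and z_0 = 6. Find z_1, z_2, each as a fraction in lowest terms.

h'(z) = 2z.
h(6) = 8, h'(6) = 12, so z_1 = 6 − 8/12 = 16/3.
h(16/3) = 4/9, h'(16/3) = 32/3, so z_2 = (16/3) − (4/9)/(32/3) = 127/24.

z_1 = 16/3, z_2 = 127/24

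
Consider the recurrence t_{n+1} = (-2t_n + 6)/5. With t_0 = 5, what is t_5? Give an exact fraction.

t_1 = (-2·5 + 6)/5 = -4/5.
t_2 = (-2·(-4/5) + 6)/5 = 38/25.
t_3 = (-2·(38/25) + 6)/5 = 74/125.
t_4 = (-2·(74/125) + 6)/5 = 602/625.
t_5 = (-2·(602/625) + 6)/5 = 2546/3125.

2546/3125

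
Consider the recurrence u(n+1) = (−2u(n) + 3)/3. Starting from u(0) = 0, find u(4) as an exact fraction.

13/27

u(1) = (−2·0 + 3)/3 = 1.
u(2) = (−2·1 + 3)/3 = 1/3.
u(3) = (−2·(1/3) + 3)/3 = 7/9.
u(4) = (−2·(7/9) + 3)/3 = 13/27.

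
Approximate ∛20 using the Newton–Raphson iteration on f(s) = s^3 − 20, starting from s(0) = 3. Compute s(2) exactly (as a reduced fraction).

301027/110889

f'(s) = 3s^2.
f(3) = 7, f'(3) = 27, so s(1) = 3 − 7/27 = 74/27.
f(74/27) = 11564/19683, f'(74/27) = 5476/243, so s(2) = (74/27) − (11564/19683)/(5476/243) = 301027/110889.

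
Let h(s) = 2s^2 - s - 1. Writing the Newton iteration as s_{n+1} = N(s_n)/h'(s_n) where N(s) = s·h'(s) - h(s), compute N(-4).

h'(s) = 4s - 1.
N(s) = s·h'(s) - h(s) = s·(4s - 1) - (2s^2 - s - 1) = 2s^2 + 1.
N(-4) = 33.

33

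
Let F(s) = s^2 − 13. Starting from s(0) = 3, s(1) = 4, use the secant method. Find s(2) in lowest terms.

F(3) = −4, F(4) = 3. s(2) = 4 − 3·(4 − 3)/(3 − (−4)) = 25/7.

25/7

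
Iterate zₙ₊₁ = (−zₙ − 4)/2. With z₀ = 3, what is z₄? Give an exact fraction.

−17/16

z₁ = (−3 − 4)/2 = −7/2.
z₂ = (−(−7/2) − 4)/2 = −1/4.
z₃ = (−(−1/4) − 4)/2 = −15/8.
z₄ = (−(−15/8) − 4)/2 = −17/16.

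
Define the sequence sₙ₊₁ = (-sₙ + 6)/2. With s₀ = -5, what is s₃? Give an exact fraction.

s₁ = (-(-5) + 6)/2 = 11/2.
s₂ = (-(11/2) + 6)/2 = 1/4.
s₃ = (-(1/4) + 6)/2 = 23/8.

23/8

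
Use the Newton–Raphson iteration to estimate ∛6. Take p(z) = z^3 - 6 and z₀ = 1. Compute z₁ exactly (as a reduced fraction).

p'(z) = 3z^2.
p(1) = -5, p'(1) = 3, so z₁ = 1 - (-5)/3 = 8/3.

8/3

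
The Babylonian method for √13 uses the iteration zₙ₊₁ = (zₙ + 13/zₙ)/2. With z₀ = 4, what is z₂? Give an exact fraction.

z₁ = (4 + 13/4)/2 = 29/8.
z₂ = (29/8 + 13/(29/8))/2 = 1673/464.

1673/464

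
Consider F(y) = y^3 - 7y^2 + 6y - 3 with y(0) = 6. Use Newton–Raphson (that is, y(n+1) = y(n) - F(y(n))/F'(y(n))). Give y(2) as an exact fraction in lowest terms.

F'(y) = 3y^2 - 14y + 6.
F(6) = -3, F'(6) = 30, so y(1) = 6 - (-3)/30 = 61/10.
F(61/10) = 111/1000, F'(61/10) = 3223/100, so y(2) = (61/10) - (111/1000)/(3223/100) = 98246/16115.

98246/16115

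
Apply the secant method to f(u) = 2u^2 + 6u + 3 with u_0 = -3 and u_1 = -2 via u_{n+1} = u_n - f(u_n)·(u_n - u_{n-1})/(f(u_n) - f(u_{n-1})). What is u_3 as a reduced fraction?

f(-3) = 3, f(-2) = -1. u_2 = (-2) - (-1)·((-2) - (-3))/((-1) - 3) = -9/4.
f(-2) = -1, f(-9/4) = -3/8. u_3 = (-9/4) - (-3/8)·((-9/4) - (-2))/((-3/8) - (-1)) = -12/5.

-12/5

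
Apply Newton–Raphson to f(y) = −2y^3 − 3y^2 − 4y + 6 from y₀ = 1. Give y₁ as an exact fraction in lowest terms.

13/16

f'(y) = −6y^2 − 6y − 4.
f(1) = −3, f'(1) = −16, so y₁ = 1 − (−3)/(−16) = 13/16.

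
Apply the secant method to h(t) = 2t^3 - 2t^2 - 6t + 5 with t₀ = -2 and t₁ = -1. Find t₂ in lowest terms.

-3/2

h(-2) = -7, h(-1) = 7. t₂ = (-1) - 7·((-1) - (-2))/(7 - (-7)) = -3/2.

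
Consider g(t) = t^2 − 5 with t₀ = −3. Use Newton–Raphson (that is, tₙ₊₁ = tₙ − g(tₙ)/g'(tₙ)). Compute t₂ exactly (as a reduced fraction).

−47/21

g'(t) = 2t.
g(−3) = 4, g'(−3) = −6, so t₁ = (−3) − 4/(−6) = −7/3.
g(−7/3) = 4/9, g'(−7/3) = −14/3, so t₂ = (−7/3) − (4/9)/(−14/3) = −47/21.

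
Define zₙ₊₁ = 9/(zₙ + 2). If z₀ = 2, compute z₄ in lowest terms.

630/293

z₁ = 9/(2 + 2) = 9/4.
z₂ = 9/(9/4 + 2) = 36/17.
z₃ = 9/(36/17 + 2) = 153/70.
z₄ = 9/(153/70 + 2) = 630/293.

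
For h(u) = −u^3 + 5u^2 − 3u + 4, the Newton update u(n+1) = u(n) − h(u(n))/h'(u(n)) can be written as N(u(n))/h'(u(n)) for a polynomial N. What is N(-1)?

h'(u) = −3u^2 + 10u − 3.
N(u) = u·h'(u) − h(u) = u·(−3u^2 + 10u − 3) − (−u^3 + 5u^2 − 3u + 4) = −2u^3 + 5u^2 − 4.
N(-1) = 3.

3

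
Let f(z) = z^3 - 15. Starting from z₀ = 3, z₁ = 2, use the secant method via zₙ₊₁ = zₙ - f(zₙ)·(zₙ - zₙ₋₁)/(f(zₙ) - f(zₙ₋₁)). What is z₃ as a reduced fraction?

f(3) = 12, f(2) = -7. z₂ = 2 - (-7)·(2 - 3)/((-7) - 12) = 45/19.
f(2) = -7, f(45/19) = -11760/6859. z₃ = (45/19) - (-11760/6859)·((45/19) - 2)/((-11760/6859) - (-7)) = 12885/5179.

12885/5179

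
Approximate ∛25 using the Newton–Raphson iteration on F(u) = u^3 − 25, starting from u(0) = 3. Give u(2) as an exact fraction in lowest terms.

F'(u) = 3u^2.
F(3) = 2, F'(3) = 27, so u(1) = 3 − 2/27 = 79/27.
F(79/27) = 964/19683, F'(79/27) = 6241/243, so u(2) = (79/27) − (964/19683)/(6241/243) = 1478153/505521.

1478153/505521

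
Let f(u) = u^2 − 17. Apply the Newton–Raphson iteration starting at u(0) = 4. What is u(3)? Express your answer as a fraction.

9478657/2298912

f'(u) = 2u.
f(4) = −1, f'(4) = 8, so u(1) = 4 − (−1)/8 = 33/8.
f(33/8) = 1/64, f'(33/8) = 33/4, so u(2) = (33/8) − (1/64)/(33/4) = 2177/528.
f(2177/528) = 1/278784, f'(2177/528) = 2177/264, so u(3) = (2177/528) − (1/278784)/(2177/264) = 9478657/2298912.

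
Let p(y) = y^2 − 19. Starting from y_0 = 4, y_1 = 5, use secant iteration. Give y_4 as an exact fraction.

1591/365

p(4) = −3, p(5) = 6. y_2 = 5 − 6·(5 − 4)/(6 − (−3)) = 13/3.
p(5) = 6, p(13/3) = −2/9. y_3 = (13/3) − (−2/9)·((13/3) − 5)/((−2/9) − 6) = 61/14.
p(13/3) = −2/9, p(61/14) = −3/196. y_4 = (61/14) − (−3/196)·((61/14) − (13/3))/((−3/196) − (−2/9)) = 1591/365.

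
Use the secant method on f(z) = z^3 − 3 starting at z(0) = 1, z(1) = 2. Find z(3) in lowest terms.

561/403

f(1) = −2, f(2) = 5. z(2) = 2 − 5·(2 − 1)/(5 − (−2)) = 9/7.
f(2) = 5, f(9/7) = −300/343. z(3) = (9/7) − (−300/343)·((9/7) − 2)/((−300/343) − 5) = 561/403.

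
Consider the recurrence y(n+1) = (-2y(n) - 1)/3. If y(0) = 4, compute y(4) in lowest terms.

17/27

y(1) = (-2·4 - 1)/3 = -3.
y(2) = (-2·(-3) - 1)/3 = 5/3.
y(3) = (-2·(5/3) - 1)/3 = -13/9.
y(4) = (-2·(-13/9) - 1)/3 = 17/27.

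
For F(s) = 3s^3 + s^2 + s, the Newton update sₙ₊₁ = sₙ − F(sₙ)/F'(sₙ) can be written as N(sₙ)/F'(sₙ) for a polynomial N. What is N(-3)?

F'(s) = 9s^2 + 2s + 1.
N(s) = s·F'(s) − F(s) = s·(9s^2 + 2s + 1) − (3s^3 + s^2 + s) = 6s^3 + s^2.
N(-3) = −153.

−153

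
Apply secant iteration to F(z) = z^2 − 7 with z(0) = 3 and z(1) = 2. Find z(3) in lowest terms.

61/23

F(3) = 2, F(2) = −3. z(2) = 2 − (−3)·(2 − 3)/((−3) − 2) = 13/5.
F(2) = −3, F(13/5) = −6/25. z(3) = (13/5) − (−6/25)·((13/5) − 2)/((−6/25) − (−3)) = 61/23.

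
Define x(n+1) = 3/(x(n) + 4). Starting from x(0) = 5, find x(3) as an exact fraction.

x(1) = 3/(5 + 4) = 1/3.
x(2) = 3/(1/3 + 4) = 9/13.
x(3) = 3/(9/13 + 4) = 39/61.

39/61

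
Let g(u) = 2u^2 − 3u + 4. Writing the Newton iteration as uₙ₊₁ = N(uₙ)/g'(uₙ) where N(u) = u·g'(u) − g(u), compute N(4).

g'(u) = 4u − 3.
N(u) = u·g'(u) − g(u) = u·(4u − 3) − (2u^2 − 3u + 4) = 2u^2 − 4.
N(4) = 28.

28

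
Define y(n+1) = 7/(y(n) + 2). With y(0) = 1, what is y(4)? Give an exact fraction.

y(1) = 7/(1 + 2) = 7/3.
y(2) = 7/(7/3 + 2) = 21/13.
y(3) = 7/(21/13 + 2) = 91/47.
y(4) = 7/(91/47 + 2) = 329/185.

329/185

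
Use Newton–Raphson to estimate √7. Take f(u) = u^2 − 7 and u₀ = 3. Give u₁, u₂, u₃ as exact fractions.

f'(u) = 2u.
f(3) = 2, f'(3) = 6, so u₁ = 3 − 2/6 = 8/3.
f(8/3) = 1/9, f'(8/3) = 16/3, so u₂ = (8/3) − (1/9)/(16/3) = 127/48.
f(127/48) = 1/2304, f'(127/48) = 127/24, so u₃ = (127/48) − (1/2304)/(127/24) = 32257/12192.

u₁ = 8/3, u₂ = 127/48, u₃ = 32257/12192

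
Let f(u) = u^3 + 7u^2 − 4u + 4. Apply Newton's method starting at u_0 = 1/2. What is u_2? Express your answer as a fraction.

f'(u) = 3u^2 + 14u − 4.
f(1/2) = 31/8, f'(1/2) = 15/4, so u_1 = (1/2) − (31/8)/(15/4) = −8/15.
f(−8/15) = 26908/3375, f'(−8/15) = −796/75, so u_2 = (−8/15) − (26908/3375)/(−796/75) = 1951/8955.

1951/8955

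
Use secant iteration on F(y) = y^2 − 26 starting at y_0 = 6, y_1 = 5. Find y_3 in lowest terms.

566/111

F(6) = 10, F(5) = −1. y_2 = 5 − (−1)·(5 − 6)/((−1) − 10) = 56/11.
F(5) = −1, F(56/11) = −10/121. y_3 = (56/11) − (−10/121)·((56/11) − 5)/((−10/121) − (−1)) = 566/111.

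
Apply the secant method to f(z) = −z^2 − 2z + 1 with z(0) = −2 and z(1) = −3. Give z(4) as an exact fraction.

−99/41

f(−2) = 1, f(−3) = −2. z(2) = (−3) − (−2)·((−3) − (−2))/((−2) − 1) = −7/3.
f(−3) = −2, f(−7/3) = 2/9. z(3) = (−7/3) − (2/9)·((−7/3) − (−3))/((2/9) − (−2)) = −12/5.
f(−7/3) = 2/9, f(−12/5) = 1/25. z(4) = (−12/5) − (1/25)·((−12/5) − (−7/3))/((1/25) − (2/9)) = −99/41.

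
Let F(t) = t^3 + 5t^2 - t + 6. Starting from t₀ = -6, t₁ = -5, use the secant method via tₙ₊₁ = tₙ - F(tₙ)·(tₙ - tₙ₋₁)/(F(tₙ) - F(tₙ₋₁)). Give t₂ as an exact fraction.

-186/35

F(-6) = -24, F(-5) = 11. t₂ = (-5) - 11·((-5) - (-6))/(11 - (-24)) = -186/35.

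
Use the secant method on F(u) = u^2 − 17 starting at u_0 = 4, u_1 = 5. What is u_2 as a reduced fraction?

F(4) = −1, F(5) = 8. u_2 = 5 − 8·(5 − 4)/(8 − (−1)) = 37/9.

37/9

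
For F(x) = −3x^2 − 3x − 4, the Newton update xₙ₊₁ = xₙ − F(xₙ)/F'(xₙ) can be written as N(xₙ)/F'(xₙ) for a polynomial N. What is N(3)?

F'(x) = −6x − 3.
N(x) = x·F'(x) − F(x) = x·(−6x − 3) − (−3x^2 − 3x − 4) = −3x^2 + 4.
N(3) = −23.

−23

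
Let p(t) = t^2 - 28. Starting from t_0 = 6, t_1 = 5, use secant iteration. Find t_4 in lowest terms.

17372/3283

p(6) = 8, p(5) = -3. t_2 = 5 - (-3)·(5 - 6)/((-3) - 8) = 58/11.
p(5) = -3, p(58/11) = -24/121. t_3 = (58/11) - (-24/121)·((58/11) - 5)/((-24/121) - (-3)) = 598/113.
p(58/11) = -24/121, p(598/113) = 72/12769. t_4 = (598/113) - (72/12769)·((598/113) - (58/11))/((72/12769) - (-24/121)) = 17372/3283.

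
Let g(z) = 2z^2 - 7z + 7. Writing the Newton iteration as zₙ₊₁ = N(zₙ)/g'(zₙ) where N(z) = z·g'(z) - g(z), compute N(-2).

g'(z) = 4z - 7.
N(z) = z·g'(z) - g(z) = z·(4z - 7) - (2z^2 - 7z + 7) = 2z^2 - 7.
N(-2) = 1.

1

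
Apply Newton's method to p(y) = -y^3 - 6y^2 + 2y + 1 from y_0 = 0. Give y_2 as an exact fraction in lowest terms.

p'(y) = -3y^2 - 12y + 2.
p(0) = 1, p'(0) = 2, so y_1 = 0 - 1/2 = -1/2.
p(-1/2) = -11/8, p'(-1/2) = 29/4, so y_2 = (-1/2) - (-11/8)/(29/4) = -9/29.

-9/29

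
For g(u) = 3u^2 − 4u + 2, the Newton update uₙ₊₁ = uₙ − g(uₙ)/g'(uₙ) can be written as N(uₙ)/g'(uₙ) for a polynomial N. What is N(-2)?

10

g'(u) = 6u − 4.
N(u) = u·g'(u) − g(u) = u·(6u − 4) − (3u^2 − 4u + 2) = 3u^2 − 2.
N(-2) = 10.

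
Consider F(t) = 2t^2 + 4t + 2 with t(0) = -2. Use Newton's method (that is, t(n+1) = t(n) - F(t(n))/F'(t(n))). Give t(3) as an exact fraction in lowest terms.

F'(t) = 4t + 4.
F(-2) = 2, F'(-2) = -4, so t(1) = (-2) - 2/(-4) = -3/2.
F(-3/2) = 1/2, F'(-3/2) = -2, so t(2) = (-3/2) - (1/2)/(-2) = -5/4.
F(-5/4) = 1/8, F'(-5/4) = -1, so t(3) = (-5/4) - (1/8)/(-1) = -9/8.

-9/8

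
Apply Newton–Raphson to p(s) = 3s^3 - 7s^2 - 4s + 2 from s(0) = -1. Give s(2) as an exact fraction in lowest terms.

-63893/86849

p'(s) = 9s^2 - 14s - 4.
p(-1) = -4, p'(-1) = 19, so s(1) = (-1) - (-4)/19 = -15/19.
p(-15/19) = -4672/6859, p'(-15/19) = 4571/361, so s(2) = (-15/19) - (-4672/6859)/(4571/361) = -63893/86849.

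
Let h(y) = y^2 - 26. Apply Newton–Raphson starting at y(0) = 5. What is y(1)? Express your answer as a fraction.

h'(y) = 2y.
h(5) = -1, h'(5) = 10, so y(1) = 5 - (-1)/10 = 51/10.

51/10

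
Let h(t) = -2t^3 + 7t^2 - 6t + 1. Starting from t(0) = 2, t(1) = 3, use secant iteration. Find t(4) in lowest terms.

h(2) = 1, h(3) = -8. t(2) = 3 - (-8)·(3 - 2)/((-8) - 1) = 19/9.
h(3) = -8, h(19/9) = 520/729. t(3) = (19/9) - (520/729)·((19/9) - 3)/((520/729) - (-8)) = 867/397.
h(19/9) = 520/729, h(867/397) = 28203760/62570773. t(4) = (867/397) - (28203760/62570773)·((867/397) - (19/9))/((28203760/62570773) - (520/729)) = 53174721/23031271.

53174721/23031271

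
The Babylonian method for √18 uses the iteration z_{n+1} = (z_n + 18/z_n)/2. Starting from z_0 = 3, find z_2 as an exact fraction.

z_1 = (3 + 18/3)/2 = 9/2.
z_2 = (9/2 + 18/(9/2))/2 = 17/4.

17/4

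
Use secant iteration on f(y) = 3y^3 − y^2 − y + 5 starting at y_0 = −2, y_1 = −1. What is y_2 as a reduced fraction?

f(−2) = −21, f(−1) = 2. y_2 = (−1) − 2·((−1) − (−2))/(2 − (−21)) = −25/23.

−25/23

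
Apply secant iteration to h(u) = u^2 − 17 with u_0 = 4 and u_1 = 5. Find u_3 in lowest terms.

169/41

h(4) = −1, h(5) = 8. u_2 = 5 − 8·(5 − 4)/(8 − (−1)) = 37/9.
h(5) = 8, h(37/9) = −8/81. u_3 = (37/9) − (−8/81)·((37/9) − 5)/((−8/81) − 8) = 169/41.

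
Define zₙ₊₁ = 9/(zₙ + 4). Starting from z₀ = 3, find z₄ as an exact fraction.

1899/1177

z₁ = 9/(3 + 4) = 9/7.
z₂ = 9/(9/7 + 4) = 63/37.
z₃ = 9/(63/37 + 4) = 333/211.
z₄ = 9/(333/211 + 4) = 1899/1177.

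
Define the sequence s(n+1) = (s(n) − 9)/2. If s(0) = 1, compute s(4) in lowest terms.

−67/8

s(1) = (1 − 9)/2 = −4.
s(2) = ((−4) − 9)/2 = −13/2.
s(3) = ((−13/2) − 9)/2 = −31/4.
s(4) = ((−31/4) − 9)/2 = −67/8.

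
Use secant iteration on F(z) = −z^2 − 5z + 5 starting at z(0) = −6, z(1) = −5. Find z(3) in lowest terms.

−41/7

F(−6) = −1, F(−5) = 5. z(2) = (−5) − 5·((−5) − (−6))/(5 − (−1)) = −35/6.
F(−5) = 5, F(−35/6) = 5/36. z(3) = (−35/6) − (5/36)·((−35/6) − (−5))/((5/36) − 5) = −41/7.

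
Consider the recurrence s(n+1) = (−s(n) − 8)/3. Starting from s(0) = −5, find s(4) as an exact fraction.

−55/27

s(1) = (−(−5) − 8)/3 = −1.
s(2) = (−(−1) − 8)/3 = −7/3.
s(3) = (−(−7/3) − 8)/3 = −17/9.
s(4) = (−(−17/9) − 8)/3 = −55/27.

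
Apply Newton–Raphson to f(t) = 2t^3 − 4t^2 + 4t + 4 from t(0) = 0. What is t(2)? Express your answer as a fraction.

−2/3

f'(t) = 6t^2 − 8t + 4.
f(0) = 4, f'(0) = 4, so t(1) = 0 − 4/4 = −1.
f(−1) = −6, f'(−1) = 18, so t(2) = (−1) − (−6)/18 = −2/3.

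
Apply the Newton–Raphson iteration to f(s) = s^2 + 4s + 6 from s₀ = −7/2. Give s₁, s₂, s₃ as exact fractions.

s₁ = −25/12, s₂ = 239/24, s₃ = 53665/13776

f'(s) = 2s + 4.
f(−7/2) = 17/4, f'(−7/2) = −3, so s₁ = (−7/2) − (17/4)/(−3) = −25/12.
f(−25/12) = 289/144, f'(−25/12) = −1/6, so s₂ = (−25/12) − (289/144)/(−1/6) = 239/24.
f(239/24) = 83521/576, f'(239/24) = 287/12, so s₃ = (239/24) − (83521/576)/(287/12) = 53665/13776.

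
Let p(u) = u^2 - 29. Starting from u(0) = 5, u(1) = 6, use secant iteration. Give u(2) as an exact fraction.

59/11

p(5) = -4, p(6) = 7. u(2) = 6 - 7·(6 - 5)/(7 - (-4)) = 59/11.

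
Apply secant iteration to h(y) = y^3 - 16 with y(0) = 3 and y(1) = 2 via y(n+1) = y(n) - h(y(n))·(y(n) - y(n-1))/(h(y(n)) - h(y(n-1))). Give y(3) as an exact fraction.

3376/1327

h(3) = 11, h(2) = -8. y(2) = 2 - (-8)·(2 - 3)/((-8) - 11) = 46/19.
h(2) = -8, h(46/19) = -12408/6859. y(3) = (46/19) - (-12408/6859)·((46/19) - 2)/((-12408/6859) - (-8)) = 3376/1327.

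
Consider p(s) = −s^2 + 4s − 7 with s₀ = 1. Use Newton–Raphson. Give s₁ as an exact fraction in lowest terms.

3

p'(s) = −2s + 4.
p(1) = −4, p'(1) = 2, so s₁ = 1 − (−4)/2 = 3.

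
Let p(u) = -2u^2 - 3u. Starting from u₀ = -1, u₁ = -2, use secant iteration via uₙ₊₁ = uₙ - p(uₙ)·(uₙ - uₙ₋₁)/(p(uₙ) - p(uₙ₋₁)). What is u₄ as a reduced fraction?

p(-1) = 1, p(-2) = -2. u₂ = (-2) - (-2)·((-2) - (-1))/((-2) - 1) = -4/3.
p(-2) = -2, p(-4/3) = 4/9. u₃ = (-4/3) - (4/9)·((-4/3) - (-2))/((4/9) - (-2)) = -16/11.
p(-4/3) = 4/9, p(-16/11) = 16/121. u₄ = (-16/11) - (16/121)·((-16/11) - (-4/3))/((16/121) - (4/9)) = -128/85.

-128/85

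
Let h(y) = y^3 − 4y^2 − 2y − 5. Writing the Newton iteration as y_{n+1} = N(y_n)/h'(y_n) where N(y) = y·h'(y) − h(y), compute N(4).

69

h'(y) = 3y^2 − 8y − 2.
N(y) = y·h'(y) − h(y) = y·(3y^2 − 8y − 2) − (y^3 − 4y^2 − 2y − 5) = 2y^3 − 4y^2 + 5.
N(4) = 69.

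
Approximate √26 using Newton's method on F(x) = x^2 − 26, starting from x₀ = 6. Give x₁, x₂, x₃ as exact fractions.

F'(x) = 2x.
F(6) = 10, F'(6) = 12, so x₁ = 6 − 10/12 = 31/6.
F(31/6) = 25/36, F'(31/6) = 31/3, so x₂ = (31/6) − (25/36)/(31/3) = 1897/372.
F(1897/372) = 625/138384, F'(1897/372) = 1897/186, so x₃ = (1897/372) − (625/138384)/(1897/186) = 7196593/1411368.

x₁ = 31/6, x₂ = 1897/372, x₃ = 7196593/1411368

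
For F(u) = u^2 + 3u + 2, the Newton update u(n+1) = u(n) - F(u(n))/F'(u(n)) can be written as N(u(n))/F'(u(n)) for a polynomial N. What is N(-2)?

2

F'(u) = 2u + 3.
N(u) = u·F'(u) - F(u) = u·(2u + 3) - (u^2 + 3u + 2) = u^2 - 2.
N(-2) = 2.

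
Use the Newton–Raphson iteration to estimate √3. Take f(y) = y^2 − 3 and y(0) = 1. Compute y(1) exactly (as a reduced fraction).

f'(y) = 2y.
f(1) = −2, f'(1) = 2, so y(1) = 1 − (−2)/2 = 2.

2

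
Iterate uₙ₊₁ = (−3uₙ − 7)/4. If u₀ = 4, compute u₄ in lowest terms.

u₁ = (−3·4 − 7)/4 = −19/4.
u₂ = (−3·(−19/4) − 7)/4 = 29/16.
u₃ = (−3·(29/16) − 7)/4 = −199/64.
u₄ = (−3·(−199/64) − 7)/4 = 149/256.

149/256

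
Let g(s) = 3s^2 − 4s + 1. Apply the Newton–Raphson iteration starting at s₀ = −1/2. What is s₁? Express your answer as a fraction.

1/28

g'(s) = 6s − 4.
g(−1/2) = 15/4, g'(−1/2) = −7, so s₁ = (−1/2) − (15/4)/(−7) = 1/28.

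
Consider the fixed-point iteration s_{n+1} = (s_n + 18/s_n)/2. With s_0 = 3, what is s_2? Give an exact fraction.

17/4

s_1 = (3 + 18/3)/2 = 9/2.
s_2 = (9/2 + 18/(9/2))/2 = 17/4.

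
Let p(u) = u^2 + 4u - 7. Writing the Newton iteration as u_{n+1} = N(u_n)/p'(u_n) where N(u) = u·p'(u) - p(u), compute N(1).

8

p'(u) = 2u + 4.
N(u) = u·p'(u) - p(u) = u·(2u + 4) - (u^2 + 4u - 7) = u^2 + 7.
N(1) = 8.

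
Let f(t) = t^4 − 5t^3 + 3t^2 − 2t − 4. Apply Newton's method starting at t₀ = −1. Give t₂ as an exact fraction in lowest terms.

f'(t) = 4t^3 − 15t^2 + 6t − 2.
f(−1) = 7, f'(−1) = −27, so t₁ = (−1) − 7/(−27) = −20/27.
f(−20/27) = 776356/531441, f'(−20/27) = −320846/19683, so t₂ = (−20/27) − (776356/531441)/(−320846/19683) = −940094/1443807.

−940094/1443807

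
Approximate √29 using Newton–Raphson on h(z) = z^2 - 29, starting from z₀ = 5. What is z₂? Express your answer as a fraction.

h'(z) = 2z.
h(5) = -4, h'(5) = 10, so z₁ = 5 - (-4)/10 = 27/5.
h(27/5) = 4/25, h'(27/5) = 54/5, so z₂ = (27/5) - (4/25)/(54/5) = 727/135.

727/135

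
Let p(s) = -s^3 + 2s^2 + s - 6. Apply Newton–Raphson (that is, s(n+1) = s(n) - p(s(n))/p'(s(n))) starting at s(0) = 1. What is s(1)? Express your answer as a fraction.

p'(s) = -3s^2 + 4s + 1.
p(1) = -4, p'(1) = 2, so s(1) = 1 - (-4)/2 = 3.

3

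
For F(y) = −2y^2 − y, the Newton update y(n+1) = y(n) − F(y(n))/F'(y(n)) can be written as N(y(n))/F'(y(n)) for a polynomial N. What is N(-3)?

−18

F'(y) = −4y − 1.
N(y) = y·F'(y) − F(y) = y·(−4y − 1) − (−2y^2 − y) = −2y^2.
N(-3) = −18.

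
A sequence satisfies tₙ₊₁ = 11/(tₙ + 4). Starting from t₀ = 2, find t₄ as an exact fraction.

t₁ = 11/(2 + 4) = 11/6.
t₂ = 11/(11/6 + 4) = 66/35.
t₃ = 11/(66/35 + 4) = 385/206.
t₄ = 11/(385/206 + 4) = 2266/1209.

2266/1209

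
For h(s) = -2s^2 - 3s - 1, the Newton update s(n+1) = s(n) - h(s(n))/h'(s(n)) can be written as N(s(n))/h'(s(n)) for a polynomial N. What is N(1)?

-1

h'(s) = -4s - 3.
N(s) = s·h'(s) - h(s) = s·(-4s - 3) - (-2s^2 - 3s - 1) = -2s^2 + 1.
N(1) = -1.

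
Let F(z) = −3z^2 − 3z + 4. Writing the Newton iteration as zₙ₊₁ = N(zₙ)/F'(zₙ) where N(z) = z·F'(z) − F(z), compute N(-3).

−31

F'(z) = −6z − 3.
N(z) = z·F'(z) − F(z) = z·(−6z − 3) − (−3z^2 − 3z + 4) = −3z^2 − 4.
N(-3) = −31.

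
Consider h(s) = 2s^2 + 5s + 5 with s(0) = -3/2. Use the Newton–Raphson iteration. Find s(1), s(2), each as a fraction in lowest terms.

s(1) = 1/2, s(2) = -9/14

h'(s) = 4s + 5.
h(-3/2) = 2, h'(-3/2) = -1, so s(1) = (-3/2) - 2/(-1) = 1/2.
h(1/2) = 8, h'(1/2) = 7, so s(2) = (1/2) - 8/7 = -9/14.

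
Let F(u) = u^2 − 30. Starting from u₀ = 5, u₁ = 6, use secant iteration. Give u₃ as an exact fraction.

F(5) = −5, F(6) = 6. u₂ = 6 − 6·(6 − 5)/(6 − (−5)) = 60/11.
F(6) = 6, F(60/11) = −30/121. u₃ = (60/11) − (−30/121)·((60/11) − 6)/((−30/121) − 6) = 115/21.

115/21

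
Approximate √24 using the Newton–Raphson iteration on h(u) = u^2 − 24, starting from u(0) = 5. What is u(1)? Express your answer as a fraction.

49/10

h'(u) = 2u.
h(5) = 1, h'(5) = 10, so u(1) = 5 − 1/10 = 49/10.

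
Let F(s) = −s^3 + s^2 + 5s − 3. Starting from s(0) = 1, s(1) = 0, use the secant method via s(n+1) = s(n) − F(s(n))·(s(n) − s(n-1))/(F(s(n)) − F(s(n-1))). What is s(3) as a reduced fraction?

75/131

F(1) = 2, F(0) = −3. s(2) = 0 − (−3)·(0 − 1)/((−3) − 2) = 3/5.
F(0) = −3, F(3/5) = 18/125. s(3) = (3/5) − (18/125)·((3/5) − 0)/((18/125) − (−3)) = 75/131.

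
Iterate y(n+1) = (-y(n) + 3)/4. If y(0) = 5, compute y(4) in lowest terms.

y(1) = (-5 + 3)/4 = -1/2.
y(2) = (-(-1/2) + 3)/4 = 7/8.
y(3) = (-(7/8) + 3)/4 = 17/32.
y(4) = (-(17/32) + 3)/4 = 79/128.

79/128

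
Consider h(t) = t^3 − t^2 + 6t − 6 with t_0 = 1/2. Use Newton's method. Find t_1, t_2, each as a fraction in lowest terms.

t_1 = 24/23, t_2 = 14567/14559

h'(t) = 3t^2 − 2t + 6.
h(1/2) = −25/8, h'(1/2) = 23/4, so t_1 = (1/2) − (−25/8)/(23/4) = 24/23.
h(24/23) = 3750/12167, h'(24/23) = 3798/529, so t_2 = (24/23) − (3750/12167)/(3798/529) = 14567/14559.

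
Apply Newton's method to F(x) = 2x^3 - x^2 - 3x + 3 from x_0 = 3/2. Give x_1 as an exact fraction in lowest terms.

11/10

F'(x) = 6x^2 - 2x - 3.
F(3/2) = 3, F'(3/2) = 15/2, so x_1 = (3/2) - 3/(15/2) = 11/10.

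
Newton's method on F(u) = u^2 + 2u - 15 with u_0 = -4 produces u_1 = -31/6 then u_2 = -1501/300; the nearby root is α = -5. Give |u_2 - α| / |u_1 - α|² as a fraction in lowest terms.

u_1 - α = -31/6 - (-5) = -31/6 + 5 = -1/6, so |u_1 - α| = 1/6.
u_2 - α = -1501/300 - (-5) = -1501/300 + 5 = -1/300, so |u_2 - α| = 1/300.
|u_1 - α|² = 1/36.
Ratio = (1/300) / (1/36) = 3/25.

3/25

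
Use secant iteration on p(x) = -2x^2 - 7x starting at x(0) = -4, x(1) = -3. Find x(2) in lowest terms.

-24/7

p(-4) = -4, p(-3) = 3. x(2) = (-3) - 3·((-3) - (-4))/(3 - (-4)) = -24/7.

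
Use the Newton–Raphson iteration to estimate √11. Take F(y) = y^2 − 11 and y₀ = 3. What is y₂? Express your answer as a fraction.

199/60

F'(y) = 2y.
F(3) = −2, F'(3) = 6, so y₁ = 3 − (−2)/6 = 10/3.
F(10/3) = 1/9, F'(10/3) = 20/3, so y₂ = (10/3) − (1/9)/(20/3) = 199/60.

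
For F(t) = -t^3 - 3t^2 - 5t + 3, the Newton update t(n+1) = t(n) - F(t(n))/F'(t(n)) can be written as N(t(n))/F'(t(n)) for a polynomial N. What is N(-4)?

F'(t) = -3t^2 - 6t - 5.
N(t) = t·F'(t) - F(t) = t·(-3t^2 - 6t - 5) - (-t^3 - 3t^2 - 5t + 3) = -2t^3 - 3t^2 - 3.
N(-4) = 77.

77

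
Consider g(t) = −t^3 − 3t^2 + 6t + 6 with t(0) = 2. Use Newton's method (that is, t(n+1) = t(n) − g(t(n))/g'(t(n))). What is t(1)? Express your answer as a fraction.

17/9

g'(t) = −3t^2 − 6t + 6.
g(2) = −2, g'(2) = −18, so t(1) = 2 − (−2)/(−18) = 17/9.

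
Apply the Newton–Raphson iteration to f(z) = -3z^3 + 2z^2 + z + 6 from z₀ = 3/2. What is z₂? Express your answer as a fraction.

f'(z) = -9z^2 + 4z + 1.
f(3/2) = 15/8, f'(3/2) = -53/4, so z₁ = (3/2) - (15/8)/(-53/4) = 87/53.
f(87/53) = -35550/148877, f'(87/53) = -46868/2809, so z₂ = (87/53) - (-35550/148877)/(-46868/2809) = 2020983/1242002.

2020983/1242002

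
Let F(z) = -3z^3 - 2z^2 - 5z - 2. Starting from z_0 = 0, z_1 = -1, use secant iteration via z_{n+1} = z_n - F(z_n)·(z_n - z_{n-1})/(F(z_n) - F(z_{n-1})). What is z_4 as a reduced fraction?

F(0) = -2, F(-1) = 4. z_2 = (-1) - 4·((-1) - 0)/(4 - (-2)) = -1/3.
F(-1) = 4, F(-1/3) = -4/9. z_3 = (-1/3) - (-4/9)·((-1/3) - (-1))/((-4/9) - 4) = -2/5.
F(-1/3) = -4/9, F(-2/5) = -16/125. z_4 = (-2/5) - (-16/125)·((-2/5) - (-1/3))/((-16/125) - (-4/9)) = -38/89.

-38/89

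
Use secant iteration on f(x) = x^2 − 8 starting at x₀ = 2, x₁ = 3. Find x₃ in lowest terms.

82/29

f(2) = −4, f(3) = 1. x₂ = 3 − 1·(3 − 2)/(1 − (−4)) = 14/5.
f(3) = 1, f(14/5) = −4/25. x₃ = (14/5) − (−4/25)·((14/5) − 3)/((−4/25) − 1) = 82/29.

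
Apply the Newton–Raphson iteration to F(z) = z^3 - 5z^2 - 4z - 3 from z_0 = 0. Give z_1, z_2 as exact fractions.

F'(z) = 3z^2 - 10z - 4.
F(0) = -3, F'(0) = -4, so z_1 = 0 - (-3)/(-4) = -3/4.
F(-3/4) = -207/64, F'(-3/4) = 83/16, so z_2 = (-3/4) - (-207/64)/(83/16) = -21/166.

z_1 = -3/4, z_2 = -21/166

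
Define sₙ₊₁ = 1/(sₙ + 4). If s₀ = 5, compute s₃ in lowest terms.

37/157

s₁ = 1/(5 + 4) = 1/9.
s₂ = 1/(1/9 + 4) = 9/37.
s₃ = 1/(9/37 + 4) = 37/157.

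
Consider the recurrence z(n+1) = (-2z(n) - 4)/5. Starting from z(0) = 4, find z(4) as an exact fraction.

-284/625

z(1) = (-2·4 - 4)/5 = -12/5.
z(2) = (-2·(-12/5) - 4)/5 = 4/25.
z(3) = (-2·(4/25) - 4)/5 = -108/125.
z(4) = (-2·(-108/125) - 4)/5 = -284/625.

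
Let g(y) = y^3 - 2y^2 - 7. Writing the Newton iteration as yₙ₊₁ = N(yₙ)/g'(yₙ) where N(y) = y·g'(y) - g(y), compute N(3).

g'(y) = 3y^2 - 4y.
N(y) = y·g'(y) - g(y) = y·(3y^2 - 4y) - (y^3 - 2y^2 - 7) = 2y^3 - 2y^2 + 7.
N(3) = 43.

43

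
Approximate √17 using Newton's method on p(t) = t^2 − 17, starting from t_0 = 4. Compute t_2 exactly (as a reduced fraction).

p'(t) = 2t.
p(4) = −1, p'(4) = 8, so t_1 = 4 − (−1)/8 = 33/8.
p(33/8) = 1/64, p'(33/8) = 33/4, so t_2 = (33/8) − (1/64)/(33/4) = 2177/528.

2177/528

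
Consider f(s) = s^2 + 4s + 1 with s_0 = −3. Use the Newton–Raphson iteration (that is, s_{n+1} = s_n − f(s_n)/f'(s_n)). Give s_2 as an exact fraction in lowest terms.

f'(s) = 2s + 4.
f(−3) = −2, f'(−3) = −2, so s_1 = (−3) − (−2)/(−2) = −4.
f(−4) = 1, f'(−4) = −4, so s_2 = (−4) − 1/(−4) = −15/4.

−15/4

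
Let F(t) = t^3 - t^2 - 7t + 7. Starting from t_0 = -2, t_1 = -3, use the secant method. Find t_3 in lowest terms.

F(-2) = 9, F(-3) = -8. t_2 = (-3) - (-8)·((-3) - (-2))/((-8) - 9) = -43/17.
F(-3) = -8, F(-43/17) = 10440/4913. t_3 = (-43/17) - (10440/4913)·((-43/17) - (-3))/((10440/4913) - (-8)) = -8171/3109.

-8171/3109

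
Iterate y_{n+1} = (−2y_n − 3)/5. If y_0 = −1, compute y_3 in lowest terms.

y_1 = (−2·(−1) − 3)/5 = −1/5.
y_2 = (−2·(−1/5) − 3)/5 = −13/25.
y_3 = (−2·(−13/25) − 3)/5 = −49/125.

−49/125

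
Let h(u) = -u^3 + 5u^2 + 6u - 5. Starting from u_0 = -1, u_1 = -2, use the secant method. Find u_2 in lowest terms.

h(-1) = -5, h(-2) = 11. u_2 = (-2) - 11·((-2) - (-1))/(11 - (-5)) = -21/16.

-21/16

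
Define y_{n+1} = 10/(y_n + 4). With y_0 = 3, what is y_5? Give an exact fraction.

y_1 = 10/(3 + 4) = 10/7.
y_2 = 10/(10/7 + 4) = 35/19.
y_3 = 10/(35/19 + 4) = 190/111.
y_4 = 10/(190/111 + 4) = 555/317.
y_5 = 10/(555/317 + 4) = 3170/1823.

3170/1823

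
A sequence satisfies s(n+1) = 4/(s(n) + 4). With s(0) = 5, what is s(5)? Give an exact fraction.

236/285

s(1) = 4/(5 + 4) = 4/9.
s(2) = 4/(4/9 + 4) = 9/10.
s(3) = 4/(9/10 + 4) = 40/49.
s(4) = 4/(40/49 + 4) = 49/59.
s(5) = 4/(49/59 + 4) = 236/285.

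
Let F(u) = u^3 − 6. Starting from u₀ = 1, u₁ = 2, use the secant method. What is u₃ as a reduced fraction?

459/254

F(1) = −5, F(2) = 2. u₂ = 2 − 2·(2 − 1)/(2 − (−5)) = 12/7.
F(2) = 2, F(12/7) = −330/343. u₃ = (12/7) − (−330/343)·((12/7) − 2)/((−330/343) − 2) = 459/254.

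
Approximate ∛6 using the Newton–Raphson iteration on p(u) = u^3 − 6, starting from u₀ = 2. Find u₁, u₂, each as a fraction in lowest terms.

u₁ = 11/6, u₂ = 1979/1089

p'(u) = 3u^2.
p(2) = 2, p'(2) = 12, so u₁ = 2 − 2/12 = 11/6.
p(11/6) = 35/216, p'(11/6) = 121/12, so u₂ = (11/6) − (35/216)/(121/12) = 1979/1089.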